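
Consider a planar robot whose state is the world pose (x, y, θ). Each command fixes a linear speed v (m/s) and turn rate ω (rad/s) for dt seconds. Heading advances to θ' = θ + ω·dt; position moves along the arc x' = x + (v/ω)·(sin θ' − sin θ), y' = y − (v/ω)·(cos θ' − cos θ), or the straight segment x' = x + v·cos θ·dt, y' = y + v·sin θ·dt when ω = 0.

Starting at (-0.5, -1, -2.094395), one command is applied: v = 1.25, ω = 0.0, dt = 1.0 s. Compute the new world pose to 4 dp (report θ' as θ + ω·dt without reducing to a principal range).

θ' = -2.0944 + 0.0·1.0 = -2.0944
ω = 0 → straight: x' = -0.5 + 1.25·cos(-2.0944)·1.0 = -1.1250
y' = -1 + 1.25·sin(-2.0944)·1.0 = -2.0825

(-1.1250, -2.0825, -2.0944)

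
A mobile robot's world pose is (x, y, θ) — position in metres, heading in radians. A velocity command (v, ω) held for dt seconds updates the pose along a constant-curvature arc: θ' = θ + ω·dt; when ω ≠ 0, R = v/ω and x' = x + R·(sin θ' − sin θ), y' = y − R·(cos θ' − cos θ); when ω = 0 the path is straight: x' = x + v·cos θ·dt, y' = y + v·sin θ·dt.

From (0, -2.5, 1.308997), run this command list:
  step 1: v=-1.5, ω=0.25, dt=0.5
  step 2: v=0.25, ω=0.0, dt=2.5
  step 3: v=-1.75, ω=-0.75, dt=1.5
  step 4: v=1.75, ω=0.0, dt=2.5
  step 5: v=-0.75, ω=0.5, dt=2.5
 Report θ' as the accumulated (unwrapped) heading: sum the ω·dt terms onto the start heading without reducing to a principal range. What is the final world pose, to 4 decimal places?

step 1: θ'=1.4340 (R=-6.0000) → pose (-0.1484, -3.2347, 1.4340)
step 2: θ'=1.4340 (straight) → pose (-0.0632, -2.6155, 1.4340)
step 3: θ'=0.3090 (R=2.3333) → pose (-1.6651, -4.5201, 0.3090)
step 4: θ'=0.3090 (straight) → pose (2.5027, -3.1897, 0.3090)
step 5: θ'=1.5590 (R=-1.5000) → pose (1.4589, -4.6009, 1.5590)

(1.4589, -4.6009, 1.5590)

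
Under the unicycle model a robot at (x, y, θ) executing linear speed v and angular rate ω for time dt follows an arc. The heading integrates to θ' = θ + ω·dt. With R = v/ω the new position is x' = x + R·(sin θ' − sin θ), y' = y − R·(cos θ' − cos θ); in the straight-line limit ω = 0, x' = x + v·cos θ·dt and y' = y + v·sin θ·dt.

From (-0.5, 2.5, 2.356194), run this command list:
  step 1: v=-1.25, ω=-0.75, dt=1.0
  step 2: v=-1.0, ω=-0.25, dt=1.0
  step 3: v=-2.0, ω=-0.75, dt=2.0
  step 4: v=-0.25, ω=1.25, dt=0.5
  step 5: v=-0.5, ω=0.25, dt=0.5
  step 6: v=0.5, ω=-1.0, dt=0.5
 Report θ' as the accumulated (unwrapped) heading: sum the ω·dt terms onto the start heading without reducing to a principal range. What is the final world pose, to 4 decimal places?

(-3.1930, -1.7478, 0.1062)

step 1: θ'=1.6062 (R=1.6667) → pose (-0.0129, 1.3805, 1.6062)
step 2: θ'=1.3562 (R=4.0000) → pose (-0.1021, 0.3871, 1.3562)
step 3: θ'=-0.1438 (R=2.6667) → pose (-3.0898, -1.6842, -0.1438)
step 4: θ'=0.4812 (R=-0.2000) → pose (-3.2110, -1.7048, 0.4812)
step 5: θ'=0.6062 (R=-2.0000) → pose (-3.4248, -1.8341, 0.6062)
step 6: θ'=0.1062 (R=-0.5000) → pose (-3.1930, -1.7478, 0.1062)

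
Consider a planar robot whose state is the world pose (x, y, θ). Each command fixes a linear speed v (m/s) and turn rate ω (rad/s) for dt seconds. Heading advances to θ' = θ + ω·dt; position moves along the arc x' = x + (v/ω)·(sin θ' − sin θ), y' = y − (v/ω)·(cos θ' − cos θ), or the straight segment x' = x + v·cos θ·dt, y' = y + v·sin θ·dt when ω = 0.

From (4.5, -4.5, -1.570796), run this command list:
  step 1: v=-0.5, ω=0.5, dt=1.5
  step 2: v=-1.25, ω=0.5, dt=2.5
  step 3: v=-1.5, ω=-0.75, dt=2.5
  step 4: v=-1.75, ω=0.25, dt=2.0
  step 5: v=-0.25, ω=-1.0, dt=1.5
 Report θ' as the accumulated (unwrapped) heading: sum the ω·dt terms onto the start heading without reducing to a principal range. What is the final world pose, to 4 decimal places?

step 1: θ'=-0.8208 (R=-1.0000) → pose (4.2317, -3.8184, -0.8208)
step 2: θ'=0.4292 (R=-2.5000) → pose (1.3621, -3.2492, 0.4292)
step 3: θ'=-1.4458 (R=2.0000) → pose (-1.4546, -1.6800, -1.4458)
step 4: θ'=-0.9458 (R=-7.0000) → pose (-2.7232, 1.5430, -0.9458)
step 5: θ'=-2.4458 (R=0.2500) → pose (-2.6807, 1.8811, -2.4458)

(-2.6807, 1.8811, -2.4458)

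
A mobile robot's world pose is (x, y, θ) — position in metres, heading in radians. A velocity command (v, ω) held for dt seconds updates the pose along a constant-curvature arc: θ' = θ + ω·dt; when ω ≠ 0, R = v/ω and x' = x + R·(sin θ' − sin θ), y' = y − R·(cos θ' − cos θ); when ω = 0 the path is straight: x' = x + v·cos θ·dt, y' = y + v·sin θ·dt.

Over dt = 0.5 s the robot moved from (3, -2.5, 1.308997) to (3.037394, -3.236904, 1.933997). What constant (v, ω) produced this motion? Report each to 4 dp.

v = -1.5000, ω = 1.2500

Δθ = 1.933997 − 1.308997 = 0.625000
ω = Δθ/dt = 0.625000/0.5 = 1.2500
R = −Δy/(cos θ' − cos θ) = -1.2000
v = R·ω = -1.2000·1.2500 = -1.5000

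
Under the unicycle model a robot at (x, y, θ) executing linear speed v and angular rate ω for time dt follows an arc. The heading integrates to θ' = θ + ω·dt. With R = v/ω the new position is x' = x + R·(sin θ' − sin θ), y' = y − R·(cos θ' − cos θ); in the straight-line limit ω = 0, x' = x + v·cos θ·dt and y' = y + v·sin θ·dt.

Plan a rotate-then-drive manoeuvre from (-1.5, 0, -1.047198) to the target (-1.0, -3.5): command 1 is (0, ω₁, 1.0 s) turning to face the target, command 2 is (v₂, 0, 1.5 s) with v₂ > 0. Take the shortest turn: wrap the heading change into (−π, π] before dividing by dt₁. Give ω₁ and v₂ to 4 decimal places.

heading to target = atan2(-3.5−0, -1−-1.5) = -1.4289
Δθ = wrap(-1.4289 − -1.0472) = -0.3817; ω₁ = Δθ/dt₁ = -0.3817
distance = √((-1−-1.5)² + (-3.5−0)²) = 3.5355; v₂ = distance/dt₂ = 2.3570

ω₁ = -0.3817, v₂ = 2.3570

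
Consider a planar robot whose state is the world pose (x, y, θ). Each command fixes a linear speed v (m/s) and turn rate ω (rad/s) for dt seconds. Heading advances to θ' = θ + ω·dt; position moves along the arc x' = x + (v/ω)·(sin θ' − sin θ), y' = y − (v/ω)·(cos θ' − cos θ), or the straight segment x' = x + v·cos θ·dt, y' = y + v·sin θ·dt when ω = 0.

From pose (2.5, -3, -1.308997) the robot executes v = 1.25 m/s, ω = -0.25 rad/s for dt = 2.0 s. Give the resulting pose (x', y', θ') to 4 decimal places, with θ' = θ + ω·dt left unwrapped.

θ' = -1.3090 + -0.25·2.0 = -1.8090
R = v/ω = 1.25/-0.25 = -5.0000
x' = 2.5 + -5.0000·(sin -1.8090 − sin -1.3090) = 2.5292
y' = -3 − -5.0000·(cos -1.8090 − cos -1.3090) = -5.4739

(2.5292, -5.4739, -1.8090)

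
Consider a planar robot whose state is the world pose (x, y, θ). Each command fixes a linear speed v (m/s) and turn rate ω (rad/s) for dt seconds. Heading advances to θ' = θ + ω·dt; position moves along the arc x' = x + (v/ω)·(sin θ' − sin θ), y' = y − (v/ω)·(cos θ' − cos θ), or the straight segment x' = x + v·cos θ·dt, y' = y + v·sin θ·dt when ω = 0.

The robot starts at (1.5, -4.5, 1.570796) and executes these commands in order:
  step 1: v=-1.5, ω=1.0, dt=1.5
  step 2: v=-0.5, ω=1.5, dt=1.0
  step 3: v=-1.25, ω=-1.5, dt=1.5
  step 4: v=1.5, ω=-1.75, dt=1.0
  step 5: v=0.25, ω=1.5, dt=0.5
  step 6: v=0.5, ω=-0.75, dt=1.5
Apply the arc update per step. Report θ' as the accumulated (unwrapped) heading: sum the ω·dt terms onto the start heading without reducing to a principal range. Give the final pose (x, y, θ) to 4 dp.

step 1: θ'=3.0708 (R=-1.5000) → pose (2.8939, -5.9962, 3.0708)
step 2: θ'=4.5708 (R=-0.3333) → pose (3.2475, -5.7108, 4.5708)
step 3: θ'=2.3208 (R=0.8333) → pose (4.6822, -5.2604, 2.3208)
step 4: θ'=0.5708 (R=-0.8571) → pose (4.8463, -3.9548, 0.5708)
step 5: θ'=1.3208 (R=0.1667) → pose (4.9177, -3.8558, 1.3208)
step 6: θ'=0.1958 (R=-0.6667) → pose (5.4339, -3.3668, 0.1958)

(5.4339, -3.3668, 0.1958)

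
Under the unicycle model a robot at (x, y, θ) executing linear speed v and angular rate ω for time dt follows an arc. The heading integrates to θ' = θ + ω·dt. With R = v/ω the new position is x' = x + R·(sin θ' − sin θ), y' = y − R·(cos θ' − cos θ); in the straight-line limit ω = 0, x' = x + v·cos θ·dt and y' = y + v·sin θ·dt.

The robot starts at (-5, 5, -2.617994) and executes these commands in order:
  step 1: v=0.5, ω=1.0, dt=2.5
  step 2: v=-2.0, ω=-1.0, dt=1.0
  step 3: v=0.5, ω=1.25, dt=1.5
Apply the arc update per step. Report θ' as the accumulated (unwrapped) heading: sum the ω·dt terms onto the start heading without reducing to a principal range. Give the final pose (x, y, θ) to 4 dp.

step 1: θ'=-0.1180 (R=0.5000) → pose (-4.8089, 4.0705, -0.1180)
step 2: θ'=-1.1180 (R=2.0000) → pose (-6.3719, 5.1816, -1.1180)
step 3: θ'=0.7570 (R=0.4000) → pose (-5.7375, 5.0658, 0.7570)

(-5.7375, 5.0658, 0.7570)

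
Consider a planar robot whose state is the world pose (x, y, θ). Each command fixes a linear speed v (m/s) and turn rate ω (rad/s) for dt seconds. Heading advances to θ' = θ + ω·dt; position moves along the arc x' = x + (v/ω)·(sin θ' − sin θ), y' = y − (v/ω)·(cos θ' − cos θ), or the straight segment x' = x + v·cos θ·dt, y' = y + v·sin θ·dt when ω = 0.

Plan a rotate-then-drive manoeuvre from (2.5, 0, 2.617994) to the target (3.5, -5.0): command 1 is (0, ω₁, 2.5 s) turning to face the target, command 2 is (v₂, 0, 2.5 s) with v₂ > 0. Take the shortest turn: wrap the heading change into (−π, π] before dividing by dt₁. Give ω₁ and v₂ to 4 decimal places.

heading to target = atan2(-5−0, 3.5−2.5) = -1.3734
Δθ = wrap(-1.3734 − 2.6180) = 2.2918; ω₁ = Δθ/dt₁ = 0.9167
distance = √((3.5−2.5)² + (-5−0)²) = 5.0990; v₂ = distance/dt₂ = 2.0396

ω₁ = 0.9167, v₂ = 2.0396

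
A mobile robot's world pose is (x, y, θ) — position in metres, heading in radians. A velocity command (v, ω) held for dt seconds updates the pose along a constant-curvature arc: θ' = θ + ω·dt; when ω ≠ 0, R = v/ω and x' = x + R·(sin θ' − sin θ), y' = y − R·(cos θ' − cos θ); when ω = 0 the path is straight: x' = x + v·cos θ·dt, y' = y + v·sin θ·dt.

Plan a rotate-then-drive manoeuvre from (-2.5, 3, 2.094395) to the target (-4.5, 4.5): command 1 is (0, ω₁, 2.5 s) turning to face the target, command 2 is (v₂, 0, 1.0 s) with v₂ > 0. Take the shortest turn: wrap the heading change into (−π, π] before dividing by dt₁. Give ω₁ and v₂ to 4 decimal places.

ω₁ = 0.1615, v₂ = 2.5000

heading to target = atan2(4.5−3, -4.5−-2.5) = 2.4981
Δθ = wrap(2.4981 − 2.0944) = 0.4037; ω₁ = Δθ/dt₁ = 0.1615
distance = √((-4.5−-2.5)² + (4.5−3)²) = 2.5000; v₂ = distance/dt₂ = 2.5000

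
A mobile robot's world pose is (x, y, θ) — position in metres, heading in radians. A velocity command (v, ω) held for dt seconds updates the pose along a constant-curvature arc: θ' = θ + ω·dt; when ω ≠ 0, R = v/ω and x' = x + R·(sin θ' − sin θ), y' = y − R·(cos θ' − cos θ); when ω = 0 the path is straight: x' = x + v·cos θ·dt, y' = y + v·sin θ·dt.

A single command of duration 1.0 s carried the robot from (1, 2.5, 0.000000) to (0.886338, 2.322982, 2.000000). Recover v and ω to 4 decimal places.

Δθ = 2.000000 − 0.000000 = 2.000000
ω = Δθ/dt = 2.000000/1.0 = 2.0000
R = −Δy/(cos θ' − cos θ) = -0.1250
v = R·ω = -0.1250·2.0000 = -0.2500

v = -0.2500, ω = 2.0000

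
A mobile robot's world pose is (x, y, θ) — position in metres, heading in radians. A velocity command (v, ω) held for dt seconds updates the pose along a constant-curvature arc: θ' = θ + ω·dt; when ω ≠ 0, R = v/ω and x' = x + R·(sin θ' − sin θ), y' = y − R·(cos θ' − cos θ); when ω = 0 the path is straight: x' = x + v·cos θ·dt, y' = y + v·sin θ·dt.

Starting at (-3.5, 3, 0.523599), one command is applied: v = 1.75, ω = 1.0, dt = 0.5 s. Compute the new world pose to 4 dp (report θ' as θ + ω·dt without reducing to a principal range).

θ' = 0.5236 + 1.0·0.5 = 1.0236
R = v/ω = 1.75/1.0 = 1.7500
x' = -3.5 + 1.7500·(sin 1.0236 − sin 0.5236) = -2.8805
y' = 3 − 1.7500·(cos 1.0236 − cos 0.5236) = 3.6050

(-2.8805, 3.6050, 1.0236)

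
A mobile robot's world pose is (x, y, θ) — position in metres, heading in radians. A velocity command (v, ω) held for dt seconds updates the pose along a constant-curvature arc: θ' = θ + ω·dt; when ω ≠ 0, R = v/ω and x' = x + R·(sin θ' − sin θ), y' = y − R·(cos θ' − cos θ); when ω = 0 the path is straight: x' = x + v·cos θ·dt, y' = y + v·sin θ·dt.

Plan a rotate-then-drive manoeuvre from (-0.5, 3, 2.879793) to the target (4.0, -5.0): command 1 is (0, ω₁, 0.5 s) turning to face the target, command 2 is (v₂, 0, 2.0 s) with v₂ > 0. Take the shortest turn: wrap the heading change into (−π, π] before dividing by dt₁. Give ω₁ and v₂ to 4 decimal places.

ω₁ = 4.6900, v₂ = 4.5894

heading to target = atan2(-5−3, 4−-0.5) = -1.0584
Δθ = wrap(-1.0584 − 2.8798) = 2.3450; ω₁ = Δθ/dt₁ = 4.6900
distance = √((4−-0.5)² + (-5−3)²) = 9.1788; v₂ = distance/dt₂ = 4.5894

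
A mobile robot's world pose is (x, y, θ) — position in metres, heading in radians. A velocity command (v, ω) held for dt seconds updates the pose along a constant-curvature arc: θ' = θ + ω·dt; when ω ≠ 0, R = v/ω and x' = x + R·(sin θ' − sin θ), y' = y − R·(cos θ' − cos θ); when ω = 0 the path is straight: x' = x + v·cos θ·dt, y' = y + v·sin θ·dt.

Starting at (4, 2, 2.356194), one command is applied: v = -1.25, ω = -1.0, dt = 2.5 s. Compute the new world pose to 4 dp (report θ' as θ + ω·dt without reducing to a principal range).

θ' = 2.3562 + -1.0·2.5 = -0.1438
R = v/ω = -1.25/-1.0 = 1.2500
x' = 4 + 1.2500·(sin -0.1438 − sin 2.3562) = 2.9370
y' = 2 − 1.2500·(cos -0.1438 − cos 2.3562) = -0.1210

(2.9370, -0.1210, -0.1438)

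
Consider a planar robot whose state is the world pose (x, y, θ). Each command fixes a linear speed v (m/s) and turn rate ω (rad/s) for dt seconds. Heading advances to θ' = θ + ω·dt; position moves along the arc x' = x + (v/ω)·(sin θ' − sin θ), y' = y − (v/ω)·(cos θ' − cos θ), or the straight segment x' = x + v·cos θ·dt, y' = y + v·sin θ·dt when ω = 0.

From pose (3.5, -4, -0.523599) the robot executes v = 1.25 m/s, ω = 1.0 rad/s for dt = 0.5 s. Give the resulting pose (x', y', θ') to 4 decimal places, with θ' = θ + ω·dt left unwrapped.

(4.0955, -4.1671, -0.0236)

θ' = -0.5236 + 1.0·0.5 = -0.0236
R = v/ω = 1.25/1.0 = 1.2500
x' = 3.5 + 1.2500·(sin -0.0236 − sin -0.5236) = 4.0955
y' = -4 − 1.2500·(cos -0.0236 − cos -0.5236) = -4.1671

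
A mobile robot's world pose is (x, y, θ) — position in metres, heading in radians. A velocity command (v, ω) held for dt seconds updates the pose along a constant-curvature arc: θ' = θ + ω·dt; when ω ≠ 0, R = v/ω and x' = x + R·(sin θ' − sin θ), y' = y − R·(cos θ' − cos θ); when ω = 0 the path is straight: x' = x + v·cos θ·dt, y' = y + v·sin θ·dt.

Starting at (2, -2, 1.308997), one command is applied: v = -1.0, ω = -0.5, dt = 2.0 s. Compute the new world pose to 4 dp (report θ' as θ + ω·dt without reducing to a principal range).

θ' = 1.3090 + -0.5·2.0 = 0.3090
R = v/ω = -1.0/-0.5 = 2.0000
x' = 2 + 2.0000·(sin 0.3090 − sin 1.3090) = 0.6764
y' = -2 − 2.0000·(cos 0.3090 − cos 1.3090) = -3.3876

(0.6764, -3.3876, 0.3090)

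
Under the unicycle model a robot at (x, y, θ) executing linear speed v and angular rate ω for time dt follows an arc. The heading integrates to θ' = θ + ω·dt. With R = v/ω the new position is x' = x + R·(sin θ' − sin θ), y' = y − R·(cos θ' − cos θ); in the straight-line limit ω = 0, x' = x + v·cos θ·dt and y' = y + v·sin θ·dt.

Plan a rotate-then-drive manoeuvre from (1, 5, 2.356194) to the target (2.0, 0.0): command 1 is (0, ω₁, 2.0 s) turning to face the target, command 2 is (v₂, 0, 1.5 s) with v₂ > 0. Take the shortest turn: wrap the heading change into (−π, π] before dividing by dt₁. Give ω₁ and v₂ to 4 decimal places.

ω₁ = 1.2768, v₂ = 3.3993

heading to target = atan2(0−5, 2−1) = -1.3734
Δθ = wrap(-1.3734 − 2.3562) = 2.5536; ω₁ = Δθ/dt₁ = 1.2768
distance = √((2−1)² + (0−5)²) = 5.0990; v₂ = distance/dt₂ = 3.3993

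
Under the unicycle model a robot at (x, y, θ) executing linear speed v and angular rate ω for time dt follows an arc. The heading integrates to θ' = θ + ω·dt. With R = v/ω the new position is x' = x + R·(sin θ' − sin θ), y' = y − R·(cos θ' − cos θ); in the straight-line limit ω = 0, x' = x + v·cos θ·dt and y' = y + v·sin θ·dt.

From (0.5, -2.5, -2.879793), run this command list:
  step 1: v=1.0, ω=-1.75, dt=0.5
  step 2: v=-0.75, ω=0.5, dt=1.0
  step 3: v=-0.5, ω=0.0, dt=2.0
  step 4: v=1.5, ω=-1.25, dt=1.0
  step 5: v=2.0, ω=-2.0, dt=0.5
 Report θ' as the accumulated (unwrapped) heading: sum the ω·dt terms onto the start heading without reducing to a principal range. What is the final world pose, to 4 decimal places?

step 1: θ'=-3.7548 (R=-0.5714) → pose (0.0233, -2.4154, -3.7548)
step 2: θ'=-3.2548 (R=-1.5000) → pose (0.7170, -2.6790, -3.2548)
step 3: θ'=-3.2548 (straight) → pose (1.7106, -2.7920, -3.2548)
step 4: θ'=-4.5048 (R=-1.2000) → pose (0.6720, -1.8470, -4.5048)
step 5: θ'=-5.5048 (R=-1.0000) → pose (0.9484, -0.9289, -5.5048)

(0.9484, -0.9289, -5.5048)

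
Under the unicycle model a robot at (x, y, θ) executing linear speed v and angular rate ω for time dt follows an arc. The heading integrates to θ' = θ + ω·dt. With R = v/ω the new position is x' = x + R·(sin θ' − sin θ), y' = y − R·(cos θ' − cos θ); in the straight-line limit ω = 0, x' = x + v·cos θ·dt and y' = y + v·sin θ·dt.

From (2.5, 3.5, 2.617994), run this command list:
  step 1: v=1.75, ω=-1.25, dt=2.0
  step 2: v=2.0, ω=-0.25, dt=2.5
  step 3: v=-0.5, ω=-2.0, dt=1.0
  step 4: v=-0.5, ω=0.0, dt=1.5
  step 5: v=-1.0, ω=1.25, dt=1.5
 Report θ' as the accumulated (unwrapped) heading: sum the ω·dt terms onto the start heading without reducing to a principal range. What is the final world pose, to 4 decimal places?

step 1: θ'=0.1180 (R=-1.4000) → pose (3.0352, 6.1027, 0.1180)
step 2: θ'=-0.5070 (R=-8.0000) → pose (7.8615, 5.1519, -0.5070)
step 3: θ'=-2.5070 (R=0.2500) → pose (7.8346, 5.5718, -2.5070)
step 4: θ'=-2.5070 (straight) → pose (8.4386, 6.0165, -2.5070)
step 5: θ'=-0.6320 (R=-0.8000) → pose (8.4370, 7.3062, -0.6320)

(8.4370, 7.3062, -0.6320)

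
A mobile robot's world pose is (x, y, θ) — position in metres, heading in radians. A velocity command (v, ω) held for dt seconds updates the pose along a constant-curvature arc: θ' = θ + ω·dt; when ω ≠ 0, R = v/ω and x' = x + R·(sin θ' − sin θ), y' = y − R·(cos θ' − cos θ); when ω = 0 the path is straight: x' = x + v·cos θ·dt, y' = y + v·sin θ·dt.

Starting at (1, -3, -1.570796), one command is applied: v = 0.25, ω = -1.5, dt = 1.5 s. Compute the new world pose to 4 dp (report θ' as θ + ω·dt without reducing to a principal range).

θ' = -1.5708 + -1.5·1.5 = -3.8208
R = v/ω = 0.25/-1.5 = -0.1667
x' = 1 + -0.1667·(sin -3.8208 − sin -1.5708) = 0.7286
y' = -3 − -0.1667·(cos -3.8208 − cos -1.5708) = -3.1297

(0.7286, -3.1297, -3.8208)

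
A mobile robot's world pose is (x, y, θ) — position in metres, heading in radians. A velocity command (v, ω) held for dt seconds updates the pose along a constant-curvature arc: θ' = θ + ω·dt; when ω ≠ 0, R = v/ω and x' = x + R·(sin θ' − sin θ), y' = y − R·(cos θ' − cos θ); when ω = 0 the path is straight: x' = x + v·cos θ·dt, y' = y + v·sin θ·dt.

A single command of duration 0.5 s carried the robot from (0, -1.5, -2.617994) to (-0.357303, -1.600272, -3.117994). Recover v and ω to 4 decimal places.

v = 0.7500, ω = -1.0000

Δθ = -3.117994 − -2.617994 = -0.500000
ω = Δθ/dt = -0.500000/0.5 = -1.0000
R = Δx/(sin θ' − sin θ) = -0.7500
v = R·ω = -0.7500·-1.0000 = 0.7500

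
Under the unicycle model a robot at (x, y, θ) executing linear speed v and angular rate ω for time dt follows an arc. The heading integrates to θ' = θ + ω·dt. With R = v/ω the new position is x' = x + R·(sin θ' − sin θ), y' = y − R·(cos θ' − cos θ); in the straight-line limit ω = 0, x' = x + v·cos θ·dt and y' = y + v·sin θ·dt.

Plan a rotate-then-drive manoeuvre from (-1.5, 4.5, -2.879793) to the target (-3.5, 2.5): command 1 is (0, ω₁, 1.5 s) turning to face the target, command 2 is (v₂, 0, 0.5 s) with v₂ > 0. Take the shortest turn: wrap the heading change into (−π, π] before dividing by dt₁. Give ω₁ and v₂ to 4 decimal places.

heading to target = atan2(2.5−4.5, -3.5−-1.5) = -2.3562
Δθ = wrap(-2.3562 − -2.8798) = 0.5236; ω₁ = Δθ/dt₁ = 0.3491
distance = √((-3.5−-1.5)² + (2.5−4.5)²) = 2.8284; v₂ = distance/dt₂ = 5.6569

ω₁ = 0.3491, v₂ = 5.6569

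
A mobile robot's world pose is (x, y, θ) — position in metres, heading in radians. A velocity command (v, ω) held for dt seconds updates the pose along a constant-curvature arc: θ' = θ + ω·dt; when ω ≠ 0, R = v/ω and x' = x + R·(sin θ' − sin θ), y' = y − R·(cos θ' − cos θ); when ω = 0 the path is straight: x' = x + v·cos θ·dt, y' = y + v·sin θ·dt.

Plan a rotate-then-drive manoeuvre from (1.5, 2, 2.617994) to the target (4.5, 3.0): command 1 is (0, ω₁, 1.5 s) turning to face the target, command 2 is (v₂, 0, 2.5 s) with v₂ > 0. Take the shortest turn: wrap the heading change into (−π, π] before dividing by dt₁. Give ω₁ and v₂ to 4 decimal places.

ω₁ = -1.5308, v₂ = 1.2649

heading to target = atan2(3−2, 4.5−1.5) = 0.3218
Δθ = wrap(0.3218 − 2.6180) = -2.2962; ω₁ = Δθ/dt₁ = -1.5308
distance = √((4.5−1.5)² + (3−2)²) = 3.1623; v₂ = distance/dt₂ = 1.2649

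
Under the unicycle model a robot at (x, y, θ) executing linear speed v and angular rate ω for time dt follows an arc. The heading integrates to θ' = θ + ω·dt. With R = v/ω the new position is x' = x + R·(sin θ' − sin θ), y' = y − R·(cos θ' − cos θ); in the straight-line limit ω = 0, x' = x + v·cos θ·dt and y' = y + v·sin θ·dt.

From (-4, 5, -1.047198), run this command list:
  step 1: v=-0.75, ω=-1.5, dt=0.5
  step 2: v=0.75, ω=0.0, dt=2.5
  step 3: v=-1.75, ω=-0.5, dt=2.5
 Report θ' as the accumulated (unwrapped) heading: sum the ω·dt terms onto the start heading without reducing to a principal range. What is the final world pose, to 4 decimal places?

step 1: θ'=-1.7972 (R=0.5000) → pose (-4.0542, 5.3622, -1.7972)
step 2: θ'=-1.7972 (straight) → pose (-4.4751, 3.5351, -1.7972)
step 3: θ'=-3.0472 (R=3.5000) → pose (-1.3943, 6.2339, -3.0472)

(-1.3943, 6.2339, -3.0472)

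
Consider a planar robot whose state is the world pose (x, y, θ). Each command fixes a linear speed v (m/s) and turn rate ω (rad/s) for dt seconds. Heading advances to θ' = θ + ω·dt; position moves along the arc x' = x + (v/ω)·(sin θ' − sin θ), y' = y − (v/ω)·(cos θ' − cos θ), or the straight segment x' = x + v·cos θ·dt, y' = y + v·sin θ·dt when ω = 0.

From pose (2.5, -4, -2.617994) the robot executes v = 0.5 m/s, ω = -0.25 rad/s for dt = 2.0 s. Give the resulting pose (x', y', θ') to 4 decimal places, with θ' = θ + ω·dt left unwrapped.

θ' = -2.6180 + -0.25·2.0 = -3.1180
R = v/ω = 0.5/-0.25 = -2.0000
x' = 2.5 + -2.0000·(sin -3.1180 − sin -2.6180) = 1.5472
y' = -4 − -2.0000·(cos -3.1180 − cos -2.6180) = -4.2674

(1.5472, -4.2674, -3.1180)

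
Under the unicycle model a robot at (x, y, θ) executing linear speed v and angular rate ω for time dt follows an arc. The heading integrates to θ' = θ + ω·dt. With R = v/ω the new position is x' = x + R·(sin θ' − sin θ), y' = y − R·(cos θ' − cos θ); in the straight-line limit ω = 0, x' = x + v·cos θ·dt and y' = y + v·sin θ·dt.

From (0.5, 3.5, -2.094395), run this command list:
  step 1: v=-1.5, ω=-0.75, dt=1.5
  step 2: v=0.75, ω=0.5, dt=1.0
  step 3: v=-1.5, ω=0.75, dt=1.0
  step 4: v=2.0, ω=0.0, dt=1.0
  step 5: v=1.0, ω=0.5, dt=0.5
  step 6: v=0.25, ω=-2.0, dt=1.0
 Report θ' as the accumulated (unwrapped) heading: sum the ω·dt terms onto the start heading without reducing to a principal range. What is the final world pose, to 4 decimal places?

step 1: θ'=-3.2194 (R=2.0000) → pose (2.3875, 4.4940, -3.2194)
step 2: θ'=-2.7194 (R=1.5000) → pose (1.6563, 4.3668, -2.7194)
step 3: θ'=-1.9694 (R=-2.0000) → pose (2.6799, 5.4149, -1.9694)
step 4: θ'=-1.9694 (straight) → pose (1.9037, 3.5717, -1.9694)
step 5: θ'=-1.7194 (R=2.0000) → pose (1.7689, 3.0915, -1.7194)
step 6: θ'=-3.7194 (R=-0.1250) → pose (1.5770, 3.0053, -3.7194)

(1.5770, 3.0053, -3.7194)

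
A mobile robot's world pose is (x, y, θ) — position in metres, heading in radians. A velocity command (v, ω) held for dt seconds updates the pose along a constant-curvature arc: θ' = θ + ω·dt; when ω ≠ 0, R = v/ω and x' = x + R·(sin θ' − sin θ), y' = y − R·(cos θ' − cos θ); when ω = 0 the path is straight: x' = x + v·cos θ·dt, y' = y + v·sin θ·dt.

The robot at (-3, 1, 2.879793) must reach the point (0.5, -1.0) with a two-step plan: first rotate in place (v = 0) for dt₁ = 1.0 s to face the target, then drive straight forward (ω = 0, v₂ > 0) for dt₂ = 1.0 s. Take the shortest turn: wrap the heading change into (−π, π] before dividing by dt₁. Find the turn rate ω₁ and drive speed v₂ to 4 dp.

heading to target = atan2(-1−1, 0.5−-3) = -0.5191
Δθ = wrap(-0.5191 − 2.8798) = 2.8842; ω₁ = Δθ/dt₁ = 2.8842
distance = √((0.5−-3)² + (-1−1)²) = 4.0311; v₂ = distance/dt₂ = 4.0311

ω₁ = 2.8842, v₂ = 4.0311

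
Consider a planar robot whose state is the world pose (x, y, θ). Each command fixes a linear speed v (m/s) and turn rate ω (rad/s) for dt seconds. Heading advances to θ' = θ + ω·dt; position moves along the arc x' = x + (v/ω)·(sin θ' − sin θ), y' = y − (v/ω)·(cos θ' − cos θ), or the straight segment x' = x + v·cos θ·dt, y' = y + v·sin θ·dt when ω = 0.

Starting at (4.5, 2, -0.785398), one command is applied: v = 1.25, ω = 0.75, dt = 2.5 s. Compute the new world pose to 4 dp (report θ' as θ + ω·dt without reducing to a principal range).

θ' = -0.7854 + 0.75·2.5 = 1.0896
R = v/ω = 1.25/0.75 = 1.6667
x' = 4.5 + 1.6667·(sin 1.0896 − sin -0.7854) = 7.1559
y' = 2 − 1.6667·(cos 1.0896 − cos -0.7854) = 2.4071

(7.1559, 2.4071, 1.0896)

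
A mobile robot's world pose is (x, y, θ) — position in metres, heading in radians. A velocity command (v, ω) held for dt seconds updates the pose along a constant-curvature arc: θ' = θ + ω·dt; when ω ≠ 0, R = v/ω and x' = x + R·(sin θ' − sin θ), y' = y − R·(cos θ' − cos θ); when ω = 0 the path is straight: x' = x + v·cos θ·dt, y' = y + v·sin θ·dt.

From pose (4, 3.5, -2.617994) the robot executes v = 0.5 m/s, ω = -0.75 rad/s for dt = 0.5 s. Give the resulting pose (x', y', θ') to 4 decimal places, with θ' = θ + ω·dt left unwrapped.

(3.7654, 3.4180, -2.9930)

θ' = -2.6180 + -0.75·0.5 = -2.9930
R = v/ω = 0.5/-0.75 = -0.6667
x' = 4 + -0.6667·(sin -2.9930 − sin -2.6180) = 3.7654
y' = 3.5 − -0.6667·(cos -2.9930 − cos -2.6180) = 3.4180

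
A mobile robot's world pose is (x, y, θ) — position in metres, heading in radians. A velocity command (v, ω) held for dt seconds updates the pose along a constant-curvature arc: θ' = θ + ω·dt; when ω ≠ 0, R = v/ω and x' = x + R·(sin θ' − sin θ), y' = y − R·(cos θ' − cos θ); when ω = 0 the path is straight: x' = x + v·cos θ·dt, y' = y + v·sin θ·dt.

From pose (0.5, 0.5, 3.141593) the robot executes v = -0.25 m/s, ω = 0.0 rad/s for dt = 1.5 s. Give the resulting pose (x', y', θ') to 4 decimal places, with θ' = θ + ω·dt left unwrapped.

(0.8750, 0.5000, 3.1416)

θ' = 3.1416 + 0.0·1.5 = 3.1416
ω = 0 → straight: x' = 0.5 + -0.25·cos(3.1416)·1.5 = 0.8750
y' = 0.5 + -0.25·sin(3.1416)·1.5 = 0.5000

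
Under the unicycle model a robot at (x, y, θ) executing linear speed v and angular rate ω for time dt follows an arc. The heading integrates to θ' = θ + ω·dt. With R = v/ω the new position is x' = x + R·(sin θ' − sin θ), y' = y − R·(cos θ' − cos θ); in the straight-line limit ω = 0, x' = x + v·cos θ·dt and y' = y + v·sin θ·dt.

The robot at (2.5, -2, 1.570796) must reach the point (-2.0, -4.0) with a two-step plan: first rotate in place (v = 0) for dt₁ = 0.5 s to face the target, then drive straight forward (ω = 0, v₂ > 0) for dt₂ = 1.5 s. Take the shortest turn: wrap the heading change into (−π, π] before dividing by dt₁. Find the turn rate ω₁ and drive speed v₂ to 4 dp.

heading to target = atan2(-4−-2, -2−2.5) = -2.7234
Δθ = wrap(-2.7234 − 1.5708) = 1.9890; ω₁ = Δθ/dt₁ = 3.9780
distance = √((-2−2.5)² + (-4−-2)²) = 4.9244; v₂ = distance/dt₂ = 3.2830

ω₁ = 3.9780, v₂ = 3.2830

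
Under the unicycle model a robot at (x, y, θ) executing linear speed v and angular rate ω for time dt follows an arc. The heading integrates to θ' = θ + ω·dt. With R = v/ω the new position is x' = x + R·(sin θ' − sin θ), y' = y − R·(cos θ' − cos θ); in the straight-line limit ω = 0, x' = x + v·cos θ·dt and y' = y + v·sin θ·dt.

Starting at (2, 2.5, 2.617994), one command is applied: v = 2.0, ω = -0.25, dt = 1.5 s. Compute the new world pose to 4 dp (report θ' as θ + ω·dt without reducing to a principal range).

θ' = 2.6180 + -0.25·1.5 = 2.2430
R = v/ω = 2.0/-0.25 = -8.0000
x' = 2 + -8.0000·(sin 2.2430 − sin 2.6180) = -0.2596
y' = 2.5 − -8.0000·(cos 2.2430 − cos 2.6180) = 4.4465

(-0.2596, 4.4465, 2.2430)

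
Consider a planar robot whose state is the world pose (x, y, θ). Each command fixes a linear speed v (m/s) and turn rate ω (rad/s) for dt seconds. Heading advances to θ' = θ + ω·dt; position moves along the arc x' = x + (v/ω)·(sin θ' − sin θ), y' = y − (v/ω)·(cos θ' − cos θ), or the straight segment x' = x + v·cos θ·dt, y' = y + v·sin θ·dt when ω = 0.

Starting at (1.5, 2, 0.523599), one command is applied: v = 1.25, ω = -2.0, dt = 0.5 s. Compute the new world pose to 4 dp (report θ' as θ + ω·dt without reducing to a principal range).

(2.0991, 2.0141, -0.4764)

θ' = 0.5236 + -2.0·0.5 = -0.4764
R = v/ω = 1.25/-2.0 = -0.6250
x' = 1.5 + -0.6250·(sin -0.4764 − sin 0.5236) = 2.0991
y' = 2 − -0.6250·(cos -0.4764 − cos 0.5236) = 2.0141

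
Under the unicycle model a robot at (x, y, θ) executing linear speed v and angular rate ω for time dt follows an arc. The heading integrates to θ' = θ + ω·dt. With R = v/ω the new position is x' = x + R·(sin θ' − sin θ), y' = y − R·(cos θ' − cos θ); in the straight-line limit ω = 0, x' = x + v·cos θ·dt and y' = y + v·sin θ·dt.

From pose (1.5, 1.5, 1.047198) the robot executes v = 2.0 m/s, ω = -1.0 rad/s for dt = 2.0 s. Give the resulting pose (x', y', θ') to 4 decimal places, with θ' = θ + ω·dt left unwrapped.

θ' = 1.0472 + -1.0·2.0 = -0.9528
R = v/ω = 2.0/-1.0 = -2.0000
x' = 1.5 + -2.0000·(sin -0.9528 − sin 1.0472) = 4.8621
y' = 1.5 − -2.0000·(cos -0.9528 − cos 1.0472) = 1.6588

(4.8621, 1.6588, -0.9528)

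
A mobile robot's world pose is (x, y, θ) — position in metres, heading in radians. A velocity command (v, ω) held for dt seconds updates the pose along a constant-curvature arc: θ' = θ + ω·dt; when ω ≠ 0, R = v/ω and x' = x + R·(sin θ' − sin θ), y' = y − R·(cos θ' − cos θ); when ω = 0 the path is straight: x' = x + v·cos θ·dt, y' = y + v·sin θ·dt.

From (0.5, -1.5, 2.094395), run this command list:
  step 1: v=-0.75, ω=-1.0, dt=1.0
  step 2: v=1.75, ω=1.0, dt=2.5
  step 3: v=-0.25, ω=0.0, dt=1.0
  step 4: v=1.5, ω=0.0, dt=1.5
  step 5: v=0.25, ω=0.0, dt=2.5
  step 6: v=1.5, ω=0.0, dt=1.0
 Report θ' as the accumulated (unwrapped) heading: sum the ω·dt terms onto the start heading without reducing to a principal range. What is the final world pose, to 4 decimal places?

step 1: θ'=1.0944 (R=0.7500) → pose (0.5170, -2.2189, 1.0944)
step 2: θ'=3.5944 (R=1.7500) → pose (-1.8038, 0.1572, 3.5944)
step 3: θ'=3.5944 (straight) → pose (-1.5790, 0.2666, 3.5944)
step 4: θ'=3.5944 (straight) → pose (-3.6022, -0.7177, 3.5944)
step 5: θ'=3.5944 (straight) → pose (-4.1642, -0.9912, 3.5944)
step 6: θ'=3.5944 (straight) → pose (-5.5131, -1.6474, 3.5944)

(-5.5131, -1.6474, 3.5944)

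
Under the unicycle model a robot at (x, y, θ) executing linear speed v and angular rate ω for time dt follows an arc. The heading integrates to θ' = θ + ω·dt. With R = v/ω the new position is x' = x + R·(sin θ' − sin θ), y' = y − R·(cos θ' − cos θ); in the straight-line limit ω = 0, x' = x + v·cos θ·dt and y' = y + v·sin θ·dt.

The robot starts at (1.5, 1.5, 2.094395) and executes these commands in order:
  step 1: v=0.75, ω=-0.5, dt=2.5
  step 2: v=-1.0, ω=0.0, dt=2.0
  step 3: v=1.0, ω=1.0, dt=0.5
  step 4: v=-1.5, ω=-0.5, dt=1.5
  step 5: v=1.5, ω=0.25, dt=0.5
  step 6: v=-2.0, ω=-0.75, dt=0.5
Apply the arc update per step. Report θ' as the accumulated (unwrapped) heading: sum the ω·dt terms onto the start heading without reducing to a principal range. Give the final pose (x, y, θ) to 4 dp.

step 1: θ'=0.8444 (R=-1.5000) → pose (1.6777, 3.2463, 0.8444)
step 2: θ'=0.8444 (straight) → pose (0.3493, 1.7511, 0.8444)
step 3: θ'=1.3444 (R=1.0000) → pose (0.5762, 2.1908, 1.3444)
step 4: θ'=0.5944 (R=3.0000) → pose (-0.6672, 0.3788, 0.5944)
step 5: θ'=0.7194 (R=6.0000) → pose (-0.0737, 0.8365, 0.7194)
step 6: θ'=0.3444 (R=2.6667) → pose (-0.9305, 0.3323, 0.3444)

(-0.9305, 0.3323, 0.3444)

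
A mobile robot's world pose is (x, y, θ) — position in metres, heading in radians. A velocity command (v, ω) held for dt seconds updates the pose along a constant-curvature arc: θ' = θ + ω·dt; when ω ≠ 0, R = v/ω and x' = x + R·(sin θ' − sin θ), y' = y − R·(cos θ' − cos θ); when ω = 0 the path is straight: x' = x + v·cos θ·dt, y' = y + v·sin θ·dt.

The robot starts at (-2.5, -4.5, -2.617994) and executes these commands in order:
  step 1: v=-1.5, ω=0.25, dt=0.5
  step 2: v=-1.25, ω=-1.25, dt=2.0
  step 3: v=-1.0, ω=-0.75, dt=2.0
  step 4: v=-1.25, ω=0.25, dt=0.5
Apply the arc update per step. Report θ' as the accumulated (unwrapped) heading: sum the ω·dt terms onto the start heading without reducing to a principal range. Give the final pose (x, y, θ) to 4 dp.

(-2.4873, -6.0025, -6.3680)

step 1: θ'=-2.4930 (R=-6.0000) → pose (-1.8756, -4.0854, -2.4930)
step 2: θ'=-4.9930 (R=1.0000) → pose (-0.3106, -5.1593, -4.9930)
step 3: θ'=-6.4930 (R=1.3333) → pose (-1.8695, -6.0941, -6.4930)
step 4: θ'=-6.3680 (R=-5.0000) → pose (-2.4873, -6.0025, -6.3680)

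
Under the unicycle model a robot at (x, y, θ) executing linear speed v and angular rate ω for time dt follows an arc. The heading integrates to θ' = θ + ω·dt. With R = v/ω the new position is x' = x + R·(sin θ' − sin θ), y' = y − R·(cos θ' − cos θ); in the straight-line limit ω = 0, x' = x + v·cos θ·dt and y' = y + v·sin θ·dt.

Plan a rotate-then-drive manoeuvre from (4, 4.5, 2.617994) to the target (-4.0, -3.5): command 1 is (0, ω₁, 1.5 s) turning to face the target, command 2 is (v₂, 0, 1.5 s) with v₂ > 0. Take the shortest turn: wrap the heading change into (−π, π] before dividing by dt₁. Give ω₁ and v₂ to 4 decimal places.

ω₁ = 0.8727, v₂ = 7.5425

heading to target = atan2(-3.5−4.5, -4−4) = -2.3562
Δθ = wrap(-2.3562 − 2.6180) = 1.3090; ω₁ = Δθ/dt₁ = 0.8727
distance = √((-4−4)² + (-3.5−4.5)²) = 11.3137; v₂ = distance/dt₂ = 7.5425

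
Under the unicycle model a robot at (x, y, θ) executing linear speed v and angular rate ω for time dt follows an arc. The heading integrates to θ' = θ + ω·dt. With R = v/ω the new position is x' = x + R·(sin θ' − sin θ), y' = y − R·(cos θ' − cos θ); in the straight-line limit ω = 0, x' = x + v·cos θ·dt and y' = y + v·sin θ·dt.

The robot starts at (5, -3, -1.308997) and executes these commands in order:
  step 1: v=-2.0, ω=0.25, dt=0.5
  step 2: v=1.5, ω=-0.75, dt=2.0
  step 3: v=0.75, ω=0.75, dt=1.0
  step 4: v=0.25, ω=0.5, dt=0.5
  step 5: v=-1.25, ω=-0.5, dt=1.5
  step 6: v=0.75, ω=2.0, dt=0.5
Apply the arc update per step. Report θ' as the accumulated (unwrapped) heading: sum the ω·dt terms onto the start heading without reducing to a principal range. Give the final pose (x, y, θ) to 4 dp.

step 1: θ'=-1.1840 (R=-8.0000) → pose (4.6816, -2.0527, -1.1840)
step 2: θ'=-2.6840 (R=-2.0000) → pose (3.7129, -4.6014, -2.6840)
step 3: θ'=-1.9340 (R=1.0000) → pose (3.2199, -5.1433, -1.9340)
step 4: θ'=-1.6840 (R=0.5000) → pose (3.1905, -5.2644, -1.6840)
step 5: θ'=-2.4340 (R=2.5000) → pose (4.0495, -3.6470, -2.4340)
step 6: θ'=-1.4340 (R=0.3750) → pose (3.9217, -3.9831, -1.4340)

(3.9217, -3.9831, -1.4340)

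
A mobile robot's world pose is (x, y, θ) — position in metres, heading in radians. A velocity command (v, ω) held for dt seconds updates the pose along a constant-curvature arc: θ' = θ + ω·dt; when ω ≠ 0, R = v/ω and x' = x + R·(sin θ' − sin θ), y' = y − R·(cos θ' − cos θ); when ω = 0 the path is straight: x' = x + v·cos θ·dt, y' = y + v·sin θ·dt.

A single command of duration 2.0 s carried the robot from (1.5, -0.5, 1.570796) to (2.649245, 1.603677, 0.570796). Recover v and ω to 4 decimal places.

Δθ = 0.570796 − 1.570796 = -1.000000
ω = Δθ/dt = -1.000000/2.0 = -0.5000
R = −Δy/(cos θ' − cos θ) = -2.5000
v = R·ω = -2.5000·-0.5000 = 1.2500

v = 1.2500, ω = -0.5000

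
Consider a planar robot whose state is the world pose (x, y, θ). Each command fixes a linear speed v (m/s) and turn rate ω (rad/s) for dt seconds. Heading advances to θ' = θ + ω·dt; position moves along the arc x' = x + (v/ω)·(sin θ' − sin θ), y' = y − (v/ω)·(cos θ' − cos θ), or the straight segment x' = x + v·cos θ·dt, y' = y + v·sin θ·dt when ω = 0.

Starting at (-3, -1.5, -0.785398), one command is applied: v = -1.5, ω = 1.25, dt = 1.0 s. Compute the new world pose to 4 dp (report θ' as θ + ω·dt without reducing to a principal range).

θ' = -0.7854 + 1.25·1.0 = 0.4646
R = v/ω = -1.5/1.25 = -1.2000
x' = -3 + -1.2000·(sin 0.4646 − sin -0.7854) = -4.3862
y' = -1.5 − -1.2000·(cos 0.4646 − cos -0.7854) = -1.2757

(-4.3862, -1.2757, 0.4646)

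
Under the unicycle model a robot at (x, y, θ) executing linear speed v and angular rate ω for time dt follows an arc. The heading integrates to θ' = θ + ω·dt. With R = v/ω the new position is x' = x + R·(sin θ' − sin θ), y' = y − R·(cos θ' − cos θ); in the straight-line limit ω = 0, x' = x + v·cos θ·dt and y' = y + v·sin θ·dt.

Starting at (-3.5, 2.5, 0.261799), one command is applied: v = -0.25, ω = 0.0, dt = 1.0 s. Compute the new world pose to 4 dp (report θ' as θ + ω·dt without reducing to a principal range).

(-3.7415, 2.4353, 0.2618)

θ' = 0.2618 + 0.0·1.0 = 0.2618
ω = 0 → straight: x' = -3.5 + -0.25·cos(0.2618)·1.0 = -3.7415
y' = 2.5 + -0.25·sin(0.2618)·1.0 = 2.4353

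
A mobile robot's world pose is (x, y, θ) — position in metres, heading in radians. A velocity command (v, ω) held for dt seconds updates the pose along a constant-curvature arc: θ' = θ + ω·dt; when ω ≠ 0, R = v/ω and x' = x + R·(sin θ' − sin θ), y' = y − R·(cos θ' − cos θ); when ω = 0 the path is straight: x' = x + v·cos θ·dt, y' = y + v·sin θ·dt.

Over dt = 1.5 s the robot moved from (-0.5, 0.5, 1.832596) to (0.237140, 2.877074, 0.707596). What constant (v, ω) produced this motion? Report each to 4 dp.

Δθ = 0.707596 − 1.832596 = -1.125000
ω = Δθ/dt = -1.125000/1.5 = -0.7500
R = −Δy/(cos θ' − cos θ) = -2.3333
v = R·ω = -2.3333·-0.7500 = 1.7500

v = 1.7500, ω = -0.7500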